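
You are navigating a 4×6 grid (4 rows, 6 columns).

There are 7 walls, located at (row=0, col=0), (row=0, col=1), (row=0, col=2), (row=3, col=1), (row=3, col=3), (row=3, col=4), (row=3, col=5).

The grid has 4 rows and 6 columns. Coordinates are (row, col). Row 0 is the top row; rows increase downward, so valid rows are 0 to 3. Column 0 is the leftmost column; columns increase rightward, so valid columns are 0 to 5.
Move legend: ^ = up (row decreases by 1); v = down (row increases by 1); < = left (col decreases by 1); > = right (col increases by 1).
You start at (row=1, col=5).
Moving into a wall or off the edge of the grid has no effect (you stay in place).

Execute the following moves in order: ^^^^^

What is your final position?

Start: (row=1, col=5)
  ^ (up): (row=1, col=5) -> (row=0, col=5)
  [×4]^ (up): blocked, stay at (row=0, col=5)
Final: (row=0, col=5)

Answer: Final position: (row=0, col=5)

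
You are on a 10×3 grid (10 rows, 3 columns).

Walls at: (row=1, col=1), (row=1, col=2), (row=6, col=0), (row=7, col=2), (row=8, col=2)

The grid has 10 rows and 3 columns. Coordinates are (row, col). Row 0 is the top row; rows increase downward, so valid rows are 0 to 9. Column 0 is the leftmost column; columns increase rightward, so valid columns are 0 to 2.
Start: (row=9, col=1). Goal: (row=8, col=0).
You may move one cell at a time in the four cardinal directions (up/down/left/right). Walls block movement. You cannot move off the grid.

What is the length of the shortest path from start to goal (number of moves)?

BFS from (row=9, col=1) until reaching (row=8, col=0):
  Distance 0: (row=9, col=1)
  Distance 1: (row=8, col=1), (row=9, col=0), (row=9, col=2)
  Distance 2: (row=7, col=1), (row=8, col=0)  <- goal reached here
One shortest path (2 moves): (row=9, col=1) -> (row=9, col=0) -> (row=8, col=0)

Answer: Shortest path length: 2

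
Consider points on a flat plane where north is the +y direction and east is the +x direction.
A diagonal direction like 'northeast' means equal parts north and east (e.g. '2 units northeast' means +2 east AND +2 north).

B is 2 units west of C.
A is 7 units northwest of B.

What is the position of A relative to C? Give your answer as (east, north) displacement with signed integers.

Answer: A is at (east=-9, north=7) relative to C.

Derivation:
Place C at the origin (east=0, north=0).
  B is 2 units west of C: delta (east=-2, north=+0); B at (east=-2, north=0).
  A is 7 units northwest of B: delta (east=-7, north=+7); A at (east=-9, north=7).
Therefore A relative to C: (east=-9, north=7).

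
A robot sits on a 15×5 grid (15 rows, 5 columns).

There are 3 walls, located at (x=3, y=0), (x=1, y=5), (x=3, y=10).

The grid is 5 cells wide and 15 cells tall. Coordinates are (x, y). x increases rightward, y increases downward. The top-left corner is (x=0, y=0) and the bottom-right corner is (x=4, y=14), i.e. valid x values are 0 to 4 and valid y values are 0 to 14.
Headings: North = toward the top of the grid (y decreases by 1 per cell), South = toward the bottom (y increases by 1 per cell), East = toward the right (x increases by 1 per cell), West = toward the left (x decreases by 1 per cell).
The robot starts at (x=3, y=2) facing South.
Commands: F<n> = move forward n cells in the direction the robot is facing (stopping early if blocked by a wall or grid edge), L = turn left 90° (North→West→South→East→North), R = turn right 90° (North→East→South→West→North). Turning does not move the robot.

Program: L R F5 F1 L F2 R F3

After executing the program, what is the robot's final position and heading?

Start: (x=3, y=2), facing South
  L: turn left, now facing East
  R: turn right, now facing South
  F5: move forward 5, now at (x=3, y=7)
  F1: move forward 1, now at (x=3, y=8)
  L: turn left, now facing East
  F2: move forward 1/2 (blocked), now at (x=4, y=8)
  R: turn right, now facing South
  F3: move forward 3, now at (x=4, y=11)
Final: (x=4, y=11), facing South

Answer: Final position: (x=4, y=11), facing South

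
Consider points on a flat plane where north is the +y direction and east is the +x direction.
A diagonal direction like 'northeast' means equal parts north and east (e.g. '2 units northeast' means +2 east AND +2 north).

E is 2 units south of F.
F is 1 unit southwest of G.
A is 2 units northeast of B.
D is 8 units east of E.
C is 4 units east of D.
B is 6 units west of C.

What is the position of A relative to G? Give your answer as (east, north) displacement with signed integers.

Answer: A is at (east=7, north=-1) relative to G.

Derivation:
Place G at the origin (east=0, north=0).
  F is 1 unit southwest of G: delta (east=-1, north=-1); F at (east=-1, north=-1).
  E is 2 units south of F: delta (east=+0, north=-2); E at (east=-1, north=-3).
  D is 8 units east of E: delta (east=+8, north=+0); D at (east=7, north=-3).
  C is 4 units east of D: delta (east=+4, north=+0); C at (east=11, north=-3).
  B is 6 units west of C: delta (east=-6, north=+0); B at (east=5, north=-3).
  A is 2 units northeast of B: delta (east=+2, north=+2); A at (east=7, north=-1).
Therefore A relative to G: (east=7, north=-1).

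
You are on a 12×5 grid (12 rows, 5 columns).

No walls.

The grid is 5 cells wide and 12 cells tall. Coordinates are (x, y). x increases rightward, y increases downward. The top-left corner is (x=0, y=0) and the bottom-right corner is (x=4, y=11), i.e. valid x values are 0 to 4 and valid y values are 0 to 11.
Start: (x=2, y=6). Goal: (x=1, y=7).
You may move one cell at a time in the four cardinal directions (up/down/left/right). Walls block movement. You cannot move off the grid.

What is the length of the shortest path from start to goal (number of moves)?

Answer: Shortest path length: 2

Derivation:
BFS from (x=2, y=6) until reaching (x=1, y=7):
  Distance 0: (x=2, y=6)
  Distance 1: (x=2, y=5), (x=1, y=6), (x=3, y=6), (x=2, y=7)
  Distance 2: (x=2, y=4), (x=1, y=5), (x=3, y=5), (x=0, y=6), (x=4, y=6), (x=1, y=7), (x=3, y=7), (x=2, y=8)  <- goal reached here
One shortest path (2 moves): (x=2, y=6) -> (x=1, y=6) -> (x=1, y=7)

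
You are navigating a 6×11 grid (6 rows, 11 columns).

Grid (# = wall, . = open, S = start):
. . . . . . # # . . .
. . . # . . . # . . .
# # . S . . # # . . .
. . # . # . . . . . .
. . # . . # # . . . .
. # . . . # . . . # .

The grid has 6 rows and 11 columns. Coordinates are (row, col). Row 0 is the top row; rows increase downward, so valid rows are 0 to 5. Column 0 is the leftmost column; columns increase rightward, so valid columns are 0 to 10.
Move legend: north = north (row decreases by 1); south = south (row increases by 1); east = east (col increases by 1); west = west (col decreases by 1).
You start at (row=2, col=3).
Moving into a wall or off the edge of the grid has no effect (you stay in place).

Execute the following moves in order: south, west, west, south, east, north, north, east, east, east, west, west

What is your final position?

Start: (row=2, col=3)
  south (south): (row=2, col=3) -> (row=3, col=3)
  west (west): blocked, stay at (row=3, col=3)
  west (west): blocked, stay at (row=3, col=3)
  south (south): (row=3, col=3) -> (row=4, col=3)
  east (east): (row=4, col=3) -> (row=4, col=4)
  north (north): blocked, stay at (row=4, col=4)
  north (north): blocked, stay at (row=4, col=4)
  [×3]east (east): blocked, stay at (row=4, col=4)
  west (west): (row=4, col=4) -> (row=4, col=3)
  west (west): blocked, stay at (row=4, col=3)
Final: (row=4, col=3)

Answer: Final position: (row=4, col=3)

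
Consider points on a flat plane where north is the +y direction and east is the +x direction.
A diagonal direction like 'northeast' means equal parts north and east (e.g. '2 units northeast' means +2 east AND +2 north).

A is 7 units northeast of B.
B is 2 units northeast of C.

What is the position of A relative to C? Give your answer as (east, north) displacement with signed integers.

Place C at the origin (east=0, north=0).
  B is 2 units northeast of C: delta (east=+2, north=+2); B at (east=2, north=2).
  A is 7 units northeast of B: delta (east=+7, north=+7); A at (east=9, north=9).
Therefore A relative to C: (east=9, north=9).

Answer: A is at (east=9, north=9) relative to C.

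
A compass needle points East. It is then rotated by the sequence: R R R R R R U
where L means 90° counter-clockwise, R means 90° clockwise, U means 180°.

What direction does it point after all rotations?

Answer: Final heading: East

Derivation:
Start: East
  R (right (90° clockwise)) -> South
  R (right (90° clockwise)) -> West
  R (right (90° clockwise)) -> North
  R (right (90° clockwise)) -> East
  R (right (90° clockwise)) -> South
  R (right (90° clockwise)) -> West
  U (U-turn (180°)) -> East
Final: East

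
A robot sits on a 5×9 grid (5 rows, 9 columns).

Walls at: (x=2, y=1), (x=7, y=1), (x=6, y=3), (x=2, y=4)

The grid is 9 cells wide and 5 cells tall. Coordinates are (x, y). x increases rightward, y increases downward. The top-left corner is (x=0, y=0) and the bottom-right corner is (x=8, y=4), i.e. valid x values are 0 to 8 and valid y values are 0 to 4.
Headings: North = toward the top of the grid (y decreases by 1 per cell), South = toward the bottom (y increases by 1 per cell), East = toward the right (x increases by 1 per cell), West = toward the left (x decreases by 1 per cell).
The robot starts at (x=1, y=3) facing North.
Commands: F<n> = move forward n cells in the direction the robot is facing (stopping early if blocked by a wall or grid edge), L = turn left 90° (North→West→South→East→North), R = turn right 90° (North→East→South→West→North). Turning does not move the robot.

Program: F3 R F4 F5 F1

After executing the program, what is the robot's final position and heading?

Start: (x=1, y=3), facing North
  F3: move forward 3, now at (x=1, y=0)
  R: turn right, now facing East
  F4: move forward 4, now at (x=5, y=0)
  F5: move forward 3/5 (blocked), now at (x=8, y=0)
  F1: move forward 0/1 (blocked), now at (x=8, y=0)
Final: (x=8, y=0), facing East

Answer: Final position: (x=8, y=0), facing East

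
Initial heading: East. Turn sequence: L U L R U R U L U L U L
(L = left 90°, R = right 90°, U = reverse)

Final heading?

Answer: Final heading: North

Derivation:
Start: East
  L (left (90° counter-clockwise)) -> North
  U (U-turn (180°)) -> South
  L (left (90° counter-clockwise)) -> East
  R (right (90° clockwise)) -> South
  U (U-turn (180°)) -> North
  R (right (90° clockwise)) -> East
  U (U-turn (180°)) -> West
  L (left (90° counter-clockwise)) -> South
  U (U-turn (180°)) -> North
  L (left (90° counter-clockwise)) -> West
  U (U-turn (180°)) -> East
  L (left (90° counter-clockwise)) -> North
Final: North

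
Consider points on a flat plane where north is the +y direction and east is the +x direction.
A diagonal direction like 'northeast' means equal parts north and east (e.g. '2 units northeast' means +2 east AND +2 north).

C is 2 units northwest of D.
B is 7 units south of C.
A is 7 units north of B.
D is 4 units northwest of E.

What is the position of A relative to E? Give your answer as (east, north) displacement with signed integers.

Place E at the origin (east=0, north=0).
  D is 4 units northwest of E: delta (east=-4, north=+4); D at (east=-4, north=4).
  C is 2 units northwest of D: delta (east=-2, north=+2); C at (east=-6, north=6).
  B is 7 units south of C: delta (east=+0, north=-7); B at (east=-6, north=-1).
  A is 7 units north of B: delta (east=+0, north=+7); A at (east=-6, north=6).
Therefore A relative to E: (east=-6, north=6).

Answer: A is at (east=-6, north=6) relative to E.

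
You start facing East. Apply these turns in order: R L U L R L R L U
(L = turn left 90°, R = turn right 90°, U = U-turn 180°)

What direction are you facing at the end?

Answer: Final heading: North

Derivation:
Start: East
  R (right (90° clockwise)) -> South
  L (left (90° counter-clockwise)) -> East
  U (U-turn (180°)) -> West
  L (left (90° counter-clockwise)) -> South
  R (right (90° clockwise)) -> West
  L (left (90° counter-clockwise)) -> South
  R (right (90° clockwise)) -> West
  L (left (90° counter-clockwise)) -> South
  U (U-turn (180°)) -> North
Final: North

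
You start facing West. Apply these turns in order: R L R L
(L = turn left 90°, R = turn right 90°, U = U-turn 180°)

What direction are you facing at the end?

Answer: Final heading: West

Derivation:
Start: West
  R (right (90° clockwise)) -> North
  L (left (90° counter-clockwise)) -> West
  R (right (90° clockwise)) -> North
  L (left (90° counter-clockwise)) -> West
Final: West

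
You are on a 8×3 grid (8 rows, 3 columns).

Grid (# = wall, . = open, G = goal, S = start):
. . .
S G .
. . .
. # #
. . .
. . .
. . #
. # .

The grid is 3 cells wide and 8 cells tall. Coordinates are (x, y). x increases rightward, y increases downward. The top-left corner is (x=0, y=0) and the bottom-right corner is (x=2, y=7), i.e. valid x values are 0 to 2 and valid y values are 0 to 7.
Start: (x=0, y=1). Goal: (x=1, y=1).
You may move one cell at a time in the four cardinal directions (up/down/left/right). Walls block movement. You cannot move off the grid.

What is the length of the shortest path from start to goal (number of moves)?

BFS from (x=0, y=1) until reaching (x=1, y=1):
  Distance 0: (x=0, y=1)
  Distance 1: (x=0, y=0), (x=1, y=1), (x=0, y=2)  <- goal reached here
One shortest path (1 moves): (x=0, y=1) -> (x=1, y=1)

Answer: Shortest path length: 1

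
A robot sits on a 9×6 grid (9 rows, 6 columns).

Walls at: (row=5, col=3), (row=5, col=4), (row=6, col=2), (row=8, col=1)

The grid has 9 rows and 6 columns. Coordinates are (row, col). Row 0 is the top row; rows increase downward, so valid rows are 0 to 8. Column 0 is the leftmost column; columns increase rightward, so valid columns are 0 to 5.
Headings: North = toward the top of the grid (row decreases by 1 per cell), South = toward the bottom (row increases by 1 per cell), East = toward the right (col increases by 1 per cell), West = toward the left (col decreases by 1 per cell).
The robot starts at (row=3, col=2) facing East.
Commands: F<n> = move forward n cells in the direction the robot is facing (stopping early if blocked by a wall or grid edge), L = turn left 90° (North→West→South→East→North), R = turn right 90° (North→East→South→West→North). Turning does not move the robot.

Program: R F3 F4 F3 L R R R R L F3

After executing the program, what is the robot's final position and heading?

Start: (row=3, col=2), facing East
  R: turn right, now facing South
  F3: move forward 2/3 (blocked), now at (row=5, col=2)
  F4: move forward 0/4 (blocked), now at (row=5, col=2)
  F3: move forward 0/3 (blocked), now at (row=5, col=2)
  L: turn left, now facing East
  R: turn right, now facing South
  R: turn right, now facing West
  R: turn right, now facing North
  R: turn right, now facing East
  L: turn left, now facing North
  F3: move forward 3, now at (row=2, col=2)
Final: (row=2, col=2), facing North

Answer: Final position: (row=2, col=2), facing North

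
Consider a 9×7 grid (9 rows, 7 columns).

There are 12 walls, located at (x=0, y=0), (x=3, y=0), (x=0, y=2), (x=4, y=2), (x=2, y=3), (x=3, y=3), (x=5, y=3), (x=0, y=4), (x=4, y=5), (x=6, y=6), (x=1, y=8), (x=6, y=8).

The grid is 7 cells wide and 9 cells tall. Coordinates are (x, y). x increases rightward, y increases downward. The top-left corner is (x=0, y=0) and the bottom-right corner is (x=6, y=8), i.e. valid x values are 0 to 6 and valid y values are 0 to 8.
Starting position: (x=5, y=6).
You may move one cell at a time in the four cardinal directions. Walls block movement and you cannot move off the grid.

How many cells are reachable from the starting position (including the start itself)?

Answer: Reachable cells: 51

Derivation:
BFS flood-fill from (x=5, y=6):
  Distance 0: (x=5, y=6)
  Distance 1: (x=5, y=5), (x=4, y=6), (x=5, y=7)
  Distance 2: (x=5, y=4), (x=6, y=5), (x=3, y=6), (x=4, y=7), (x=6, y=7), (x=5, y=8)
  Distance 3: (x=4, y=4), (x=6, y=4), (x=3, y=5), (x=2, y=6), (x=3, y=7), (x=4, y=8)
  Distance 4: (x=4, y=3), (x=6, y=3), (x=3, y=4), (x=2, y=5), (x=1, y=6), (x=2, y=7), (x=3, y=8)
  Distance 5: (x=6, y=2), (x=2, y=4), (x=1, y=5), (x=0, y=6), (x=1, y=7), (x=2, y=8)
  Distance 6: (x=6, y=1), (x=5, y=2), (x=1, y=4), (x=0, y=5), (x=0, y=7)
  Distance 7: (x=6, y=0), (x=5, y=1), (x=1, y=3), (x=0, y=8)
  Distance 8: (x=5, y=0), (x=4, y=1), (x=1, y=2), (x=0, y=3)
  Distance 9: (x=4, y=0), (x=1, y=1), (x=3, y=1), (x=2, y=2)
  Distance 10: (x=1, y=0), (x=0, y=1), (x=2, y=1), (x=3, y=2)
  Distance 11: (x=2, y=0)
Total reachable: 51 (grid has 51 open cells total)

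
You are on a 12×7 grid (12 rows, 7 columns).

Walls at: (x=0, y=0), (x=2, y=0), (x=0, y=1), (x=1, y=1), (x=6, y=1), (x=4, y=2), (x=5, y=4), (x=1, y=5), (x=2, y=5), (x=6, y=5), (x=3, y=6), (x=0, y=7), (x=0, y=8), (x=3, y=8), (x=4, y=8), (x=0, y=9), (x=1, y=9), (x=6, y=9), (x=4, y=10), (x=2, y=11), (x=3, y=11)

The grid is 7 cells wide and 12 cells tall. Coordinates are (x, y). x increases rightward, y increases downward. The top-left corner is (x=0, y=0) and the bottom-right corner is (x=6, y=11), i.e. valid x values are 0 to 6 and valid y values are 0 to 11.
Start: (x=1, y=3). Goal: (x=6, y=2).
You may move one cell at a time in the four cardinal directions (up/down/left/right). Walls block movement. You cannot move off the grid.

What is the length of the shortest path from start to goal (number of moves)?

Answer: Shortest path length: 6

Derivation:
BFS from (x=1, y=3) until reaching (x=6, y=2):
  Distance 0: (x=1, y=3)
  Distance 1: (x=1, y=2), (x=0, y=3), (x=2, y=3), (x=1, y=4)
  Distance 2: (x=0, y=2), (x=2, y=2), (x=3, y=3), (x=0, y=4), (x=2, y=4)
  Distance 3: (x=2, y=1), (x=3, y=2), (x=4, y=3), (x=3, y=4), (x=0, y=5)
  Distance 4: (x=3, y=1), (x=5, y=3), (x=4, y=4), (x=3, y=5), (x=0, y=6)
  Distance 5: (x=3, y=0), (x=4, y=1), (x=5, y=2), (x=6, y=3), (x=4, y=5), (x=1, y=6)
  Distance 6: (x=4, y=0), (x=5, y=1), (x=6, y=2), (x=6, y=4), (x=5, y=5), (x=2, y=6), (x=4, y=6), (x=1, y=7)  <- goal reached here
One shortest path (6 moves): (x=1, y=3) -> (x=2, y=3) -> (x=3, y=3) -> (x=4, y=3) -> (x=5, y=3) -> (x=6, y=3) -> (x=6, y=2)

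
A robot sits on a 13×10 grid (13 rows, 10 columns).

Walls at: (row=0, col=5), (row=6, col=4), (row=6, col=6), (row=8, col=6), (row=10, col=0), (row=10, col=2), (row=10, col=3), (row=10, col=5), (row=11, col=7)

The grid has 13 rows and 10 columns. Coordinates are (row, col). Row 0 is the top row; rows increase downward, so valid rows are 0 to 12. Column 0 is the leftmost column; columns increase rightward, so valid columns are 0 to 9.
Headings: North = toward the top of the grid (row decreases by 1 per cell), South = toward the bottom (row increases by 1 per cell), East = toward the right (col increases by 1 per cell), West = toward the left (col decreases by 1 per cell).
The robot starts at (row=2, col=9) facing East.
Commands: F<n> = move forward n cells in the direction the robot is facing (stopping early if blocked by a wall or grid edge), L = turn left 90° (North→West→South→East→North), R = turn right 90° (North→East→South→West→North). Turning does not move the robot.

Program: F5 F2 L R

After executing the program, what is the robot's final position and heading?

Answer: Final position: (row=2, col=9), facing East

Derivation:
Start: (row=2, col=9), facing East
  F5: move forward 0/5 (blocked), now at (row=2, col=9)
  F2: move forward 0/2 (blocked), now at (row=2, col=9)
  L: turn left, now facing North
  R: turn right, now facing East
Final: (row=2, col=9), facing East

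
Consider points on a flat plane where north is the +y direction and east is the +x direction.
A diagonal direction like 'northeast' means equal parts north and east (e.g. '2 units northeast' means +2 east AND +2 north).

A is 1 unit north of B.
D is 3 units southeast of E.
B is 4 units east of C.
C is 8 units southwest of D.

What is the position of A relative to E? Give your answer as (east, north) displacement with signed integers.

Place E at the origin (east=0, north=0).
  D is 3 units southeast of E: delta (east=+3, north=-3); D at (east=3, north=-3).
  C is 8 units southwest of D: delta (east=-8, north=-8); C at (east=-5, north=-11).
  B is 4 units east of C: delta (east=+4, north=+0); B at (east=-1, north=-11).
  A is 1 unit north of B: delta (east=+0, north=+1); A at (east=-1, north=-10).
Therefore A relative to E: (east=-1, north=-10).

Answer: A is at (east=-1, north=-10) relative to E.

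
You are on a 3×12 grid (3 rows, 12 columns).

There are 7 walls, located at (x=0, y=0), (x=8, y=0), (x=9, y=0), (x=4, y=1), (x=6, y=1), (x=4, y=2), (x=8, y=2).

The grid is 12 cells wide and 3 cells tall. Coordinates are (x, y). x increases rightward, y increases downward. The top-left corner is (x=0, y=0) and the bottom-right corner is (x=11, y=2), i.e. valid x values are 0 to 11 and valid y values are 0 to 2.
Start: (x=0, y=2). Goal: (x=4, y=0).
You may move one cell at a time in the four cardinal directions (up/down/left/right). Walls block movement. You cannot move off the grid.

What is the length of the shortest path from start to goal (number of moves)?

BFS from (x=0, y=2) until reaching (x=4, y=0):
  Distance 0: (x=0, y=2)
  Distance 1: (x=0, y=1), (x=1, y=2)
  Distance 2: (x=1, y=1), (x=2, y=2)
  Distance 3: (x=1, y=0), (x=2, y=1), (x=3, y=2)
  Distance 4: (x=2, y=0), (x=3, y=1)
  Distance 5: (x=3, y=0)
  Distance 6: (x=4, y=0)  <- goal reached here
One shortest path (6 moves): (x=0, y=2) -> (x=1, y=2) -> (x=2, y=2) -> (x=3, y=2) -> (x=3, y=1) -> (x=3, y=0) -> (x=4, y=0)

Answer: Shortest path length: 6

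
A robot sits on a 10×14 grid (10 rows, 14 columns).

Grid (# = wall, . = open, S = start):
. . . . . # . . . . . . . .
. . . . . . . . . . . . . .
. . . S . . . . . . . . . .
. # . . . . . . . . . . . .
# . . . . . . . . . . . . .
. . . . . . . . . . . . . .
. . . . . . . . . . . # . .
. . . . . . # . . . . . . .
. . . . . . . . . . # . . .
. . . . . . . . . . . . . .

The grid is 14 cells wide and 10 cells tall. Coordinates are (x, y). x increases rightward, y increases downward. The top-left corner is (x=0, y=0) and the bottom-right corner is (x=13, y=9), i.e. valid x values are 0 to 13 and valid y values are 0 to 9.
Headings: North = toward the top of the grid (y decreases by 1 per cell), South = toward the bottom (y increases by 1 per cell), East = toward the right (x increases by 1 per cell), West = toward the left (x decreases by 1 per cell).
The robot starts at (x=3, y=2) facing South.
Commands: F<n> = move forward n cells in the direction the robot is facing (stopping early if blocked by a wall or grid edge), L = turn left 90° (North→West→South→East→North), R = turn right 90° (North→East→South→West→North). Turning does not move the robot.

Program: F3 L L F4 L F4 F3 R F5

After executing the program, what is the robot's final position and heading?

Start: (x=3, y=2), facing South
  F3: move forward 3, now at (x=3, y=5)
  L: turn left, now facing East
  L: turn left, now facing North
  F4: move forward 4, now at (x=3, y=1)
  L: turn left, now facing West
  F4: move forward 3/4 (blocked), now at (x=0, y=1)
  F3: move forward 0/3 (blocked), now at (x=0, y=1)
  R: turn right, now facing North
  F5: move forward 1/5 (blocked), now at (x=0, y=0)
Final: (x=0, y=0), facing North

Answer: Final position: (x=0, y=0), facing North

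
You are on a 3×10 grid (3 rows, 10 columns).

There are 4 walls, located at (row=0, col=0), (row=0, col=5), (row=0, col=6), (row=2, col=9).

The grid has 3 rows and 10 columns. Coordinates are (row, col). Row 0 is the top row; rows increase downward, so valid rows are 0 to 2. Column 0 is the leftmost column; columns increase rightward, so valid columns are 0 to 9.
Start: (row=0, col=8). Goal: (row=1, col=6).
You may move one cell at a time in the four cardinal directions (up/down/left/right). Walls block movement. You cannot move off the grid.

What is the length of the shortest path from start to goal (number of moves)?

Answer: Shortest path length: 3

Derivation:
BFS from (row=0, col=8) until reaching (row=1, col=6):
  Distance 0: (row=0, col=8)
  Distance 1: (row=0, col=7), (row=0, col=9), (row=1, col=8)
  Distance 2: (row=1, col=7), (row=1, col=9), (row=2, col=8)
  Distance 3: (row=1, col=6), (row=2, col=7)  <- goal reached here
One shortest path (3 moves): (row=0, col=8) -> (row=0, col=7) -> (row=1, col=7) -> (row=1, col=6)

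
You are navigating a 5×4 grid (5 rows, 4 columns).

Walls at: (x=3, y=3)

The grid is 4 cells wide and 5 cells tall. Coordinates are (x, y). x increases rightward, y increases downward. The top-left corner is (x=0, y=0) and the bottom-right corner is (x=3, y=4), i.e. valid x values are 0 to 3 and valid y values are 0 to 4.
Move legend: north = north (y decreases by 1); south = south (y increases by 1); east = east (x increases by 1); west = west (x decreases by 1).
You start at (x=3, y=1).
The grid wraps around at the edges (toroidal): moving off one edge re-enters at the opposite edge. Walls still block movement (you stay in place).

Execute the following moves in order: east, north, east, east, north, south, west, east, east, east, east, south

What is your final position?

Answer: Final position: (x=1, y=1)

Derivation:
Start: (x=3, y=1)
  east (east): (x=3, y=1) -> (x=0, y=1)
  north (north): (x=0, y=1) -> (x=0, y=0)
  east (east): (x=0, y=0) -> (x=1, y=0)
  east (east): (x=1, y=0) -> (x=2, y=0)
  north (north): (x=2, y=0) -> (x=2, y=4)
  south (south): (x=2, y=4) -> (x=2, y=0)
  west (west): (x=2, y=0) -> (x=1, y=0)
  east (east): (x=1, y=0) -> (x=2, y=0)
  east (east): (x=2, y=0) -> (x=3, y=0)
  east (east): (x=3, y=0) -> (x=0, y=0)
  east (east): (x=0, y=0) -> (x=1, y=0)
  south (south): (x=1, y=0) -> (x=1, y=1)
Final: (x=1, y=1)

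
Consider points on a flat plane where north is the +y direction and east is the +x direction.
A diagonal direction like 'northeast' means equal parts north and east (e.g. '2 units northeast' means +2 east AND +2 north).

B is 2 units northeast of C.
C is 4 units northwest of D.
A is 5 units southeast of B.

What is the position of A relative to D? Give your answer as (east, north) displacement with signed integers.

Place D at the origin (east=0, north=0).
  C is 4 units northwest of D: delta (east=-4, north=+4); C at (east=-4, north=4).
  B is 2 units northeast of C: delta (east=+2, north=+2); B at (east=-2, north=6).
  A is 5 units southeast of B: delta (east=+5, north=-5); A at (east=3, north=1).
Therefore A relative to D: (east=3, north=1).

Answer: A is at (east=3, north=1) relative to D.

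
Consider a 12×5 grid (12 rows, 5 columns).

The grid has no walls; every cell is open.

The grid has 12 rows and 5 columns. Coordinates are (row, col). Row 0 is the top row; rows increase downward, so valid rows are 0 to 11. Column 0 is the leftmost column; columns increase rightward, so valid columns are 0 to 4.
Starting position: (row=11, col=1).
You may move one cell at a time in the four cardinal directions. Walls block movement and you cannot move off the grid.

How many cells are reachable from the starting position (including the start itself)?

Answer: Reachable cells: 60

Derivation:
BFS flood-fill from (row=11, col=1):
  Distance 0: (row=11, col=1)
  Distance 1: (row=10, col=1), (row=11, col=0), (row=11, col=2)
  Distance 2: (row=9, col=1), (row=10, col=0), (row=10, col=2), (row=11, col=3)
  Distance 3: (row=8, col=1), (row=9, col=0), (row=9, col=2), (row=10, col=3), (row=11, col=4)
  Distance 4: (row=7, col=1), (row=8, col=0), (row=8, col=2), (row=9, col=3), (row=10, col=4)
  Distance 5: (row=6, col=1), (row=7, col=0), (row=7, col=2), (row=8, col=3), (row=9, col=4)
  Distance 6: (row=5, col=1), (row=6, col=0), (row=6, col=2), (row=7, col=3), (row=8, col=4)
  Distance 7: (row=4, col=1), (row=5, col=0), (row=5, col=2), (row=6, col=3), (row=7, col=4)
  Distance 8: (row=3, col=1), (row=4, col=0), (row=4, col=2), (row=5, col=3), (row=6, col=4)
  Distance 9: (row=2, col=1), (row=3, col=0), (row=3, col=2), (row=4, col=3), (row=5, col=4)
  Distance 10: (row=1, col=1), (row=2, col=0), (row=2, col=2), (row=3, col=3), (row=4, col=4)
  Distance 11: (row=0, col=1), (row=1, col=0), (row=1, col=2), (row=2, col=3), (row=3, col=4)
  Distance 12: (row=0, col=0), (row=0, col=2), (row=1, col=3), (row=2, col=4)
  Distance 13: (row=0, col=3), (row=1, col=4)
  Distance 14: (row=0, col=4)
Total reachable: 60 (grid has 60 open cells total)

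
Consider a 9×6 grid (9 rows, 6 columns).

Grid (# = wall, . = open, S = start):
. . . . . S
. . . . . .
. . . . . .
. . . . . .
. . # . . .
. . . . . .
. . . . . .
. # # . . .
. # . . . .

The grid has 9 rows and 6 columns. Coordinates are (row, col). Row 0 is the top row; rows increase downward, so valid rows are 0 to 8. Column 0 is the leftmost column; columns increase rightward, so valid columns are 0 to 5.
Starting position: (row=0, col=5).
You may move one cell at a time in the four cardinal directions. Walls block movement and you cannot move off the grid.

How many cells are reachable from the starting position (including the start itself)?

Answer: Reachable cells: 50

Derivation:
BFS flood-fill from (row=0, col=5):
  Distance 0: (row=0, col=5)
  Distance 1: (row=0, col=4), (row=1, col=5)
  Distance 2: (row=0, col=3), (row=1, col=4), (row=2, col=5)
  Distance 3: (row=0, col=2), (row=1, col=3), (row=2, col=4), (row=3, col=5)
  Distance 4: (row=0, col=1), (row=1, col=2), (row=2, col=3), (row=3, col=4), (row=4, col=5)
  Distance 5: (row=0, col=0), (row=1, col=1), (row=2, col=2), (row=3, col=3), (row=4, col=4), (row=5, col=5)
  Distance 6: (row=1, col=0), (row=2, col=1), (row=3, col=2), (row=4, col=3), (row=5, col=4), (row=6, col=5)
  Distance 7: (row=2, col=0), (row=3, col=1), (row=5, col=3), (row=6, col=4), (row=7, col=5)
  Distance 8: (row=3, col=0), (row=4, col=1), (row=5, col=2), (row=6, col=3), (row=7, col=4), (row=8, col=5)
  Distance 9: (row=4, col=0), (row=5, col=1), (row=6, col=2), (row=7, col=3), (row=8, col=4)
  Distance 10: (row=5, col=0), (row=6, col=1), (row=8, col=3)
  Distance 11: (row=6, col=0), (row=8, col=2)
  Distance 12: (row=7, col=0)
  Distance 13: (row=8, col=0)
Total reachable: 50 (grid has 50 open cells total)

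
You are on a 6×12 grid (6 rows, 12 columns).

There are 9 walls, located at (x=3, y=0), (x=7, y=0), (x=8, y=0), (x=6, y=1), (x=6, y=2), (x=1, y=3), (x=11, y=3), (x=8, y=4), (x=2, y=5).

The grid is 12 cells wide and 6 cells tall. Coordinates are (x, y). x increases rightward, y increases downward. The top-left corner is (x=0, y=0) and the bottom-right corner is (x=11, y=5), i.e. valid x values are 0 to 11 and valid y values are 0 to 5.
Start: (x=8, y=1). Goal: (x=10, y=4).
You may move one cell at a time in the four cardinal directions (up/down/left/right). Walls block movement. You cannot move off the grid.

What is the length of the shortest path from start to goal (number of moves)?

BFS from (x=8, y=1) until reaching (x=10, y=4):
  Distance 0: (x=8, y=1)
  Distance 1: (x=7, y=1), (x=9, y=1), (x=8, y=2)
  Distance 2: (x=9, y=0), (x=10, y=1), (x=7, y=2), (x=9, y=2), (x=8, y=3)
  Distance 3: (x=10, y=0), (x=11, y=1), (x=10, y=2), (x=7, y=3), (x=9, y=3)
  Distance 4: (x=11, y=0), (x=11, y=2), (x=6, y=3), (x=10, y=3), (x=7, y=4), (x=9, y=4)
  Distance 5: (x=5, y=3), (x=6, y=4), (x=10, y=4), (x=7, y=5), (x=9, y=5)  <- goal reached here
One shortest path (5 moves): (x=8, y=1) -> (x=9, y=1) -> (x=10, y=1) -> (x=10, y=2) -> (x=10, y=3) -> (x=10, y=4)

Answer: Shortest path length: 5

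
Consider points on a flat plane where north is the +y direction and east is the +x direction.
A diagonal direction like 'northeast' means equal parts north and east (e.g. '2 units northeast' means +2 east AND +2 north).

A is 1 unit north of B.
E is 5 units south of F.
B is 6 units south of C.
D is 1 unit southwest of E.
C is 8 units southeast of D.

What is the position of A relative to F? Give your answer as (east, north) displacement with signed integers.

Answer: A is at (east=7, north=-19) relative to F.

Derivation:
Place F at the origin (east=0, north=0).
  E is 5 units south of F: delta (east=+0, north=-5); E at (east=0, north=-5).
  D is 1 unit southwest of E: delta (east=-1, north=-1); D at (east=-1, north=-6).
  C is 8 units southeast of D: delta (east=+8, north=-8); C at (east=7, north=-14).
  B is 6 units south of C: delta (east=+0, north=-6); B at (east=7, north=-20).
  A is 1 unit north of B: delta (east=+0, north=+1); A at (east=7, north=-19).
Therefore A relative to F: (east=7, north=-19).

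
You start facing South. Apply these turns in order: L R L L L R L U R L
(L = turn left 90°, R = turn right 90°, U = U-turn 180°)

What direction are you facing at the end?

Answer: Final heading: East

Derivation:
Start: South
  L (left (90° counter-clockwise)) -> East
  R (right (90° clockwise)) -> South
  L (left (90° counter-clockwise)) -> East
  L (left (90° counter-clockwise)) -> North
  L (left (90° counter-clockwise)) -> West
  R (right (90° clockwise)) -> North
  L (left (90° counter-clockwise)) -> West
  U (U-turn (180°)) -> East
  R (right (90° clockwise)) -> South
  L (left (90° counter-clockwise)) -> East
Final: East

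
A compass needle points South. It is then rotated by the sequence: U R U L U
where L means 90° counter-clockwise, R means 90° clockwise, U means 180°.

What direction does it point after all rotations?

Answer: Final heading: North

Derivation:
Start: South
  U (U-turn (180°)) -> North
  R (right (90° clockwise)) -> East
  U (U-turn (180°)) -> West
  L (left (90° counter-clockwise)) -> South
  U (U-turn (180°)) -> North
Final: North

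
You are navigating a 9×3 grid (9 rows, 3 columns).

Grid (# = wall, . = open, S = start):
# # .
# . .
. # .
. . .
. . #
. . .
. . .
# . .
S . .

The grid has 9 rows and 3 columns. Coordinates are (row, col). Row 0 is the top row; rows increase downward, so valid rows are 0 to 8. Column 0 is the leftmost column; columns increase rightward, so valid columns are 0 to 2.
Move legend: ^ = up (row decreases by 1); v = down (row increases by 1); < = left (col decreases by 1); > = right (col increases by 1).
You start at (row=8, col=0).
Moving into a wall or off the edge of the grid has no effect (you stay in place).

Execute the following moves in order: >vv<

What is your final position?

Answer: Final position: (row=8, col=0)

Derivation:
Start: (row=8, col=0)
  > (right): (row=8, col=0) -> (row=8, col=1)
  v (down): blocked, stay at (row=8, col=1)
  v (down): blocked, stay at (row=8, col=1)
  < (left): (row=8, col=1) -> (row=8, col=0)
Final: (row=8, col=0)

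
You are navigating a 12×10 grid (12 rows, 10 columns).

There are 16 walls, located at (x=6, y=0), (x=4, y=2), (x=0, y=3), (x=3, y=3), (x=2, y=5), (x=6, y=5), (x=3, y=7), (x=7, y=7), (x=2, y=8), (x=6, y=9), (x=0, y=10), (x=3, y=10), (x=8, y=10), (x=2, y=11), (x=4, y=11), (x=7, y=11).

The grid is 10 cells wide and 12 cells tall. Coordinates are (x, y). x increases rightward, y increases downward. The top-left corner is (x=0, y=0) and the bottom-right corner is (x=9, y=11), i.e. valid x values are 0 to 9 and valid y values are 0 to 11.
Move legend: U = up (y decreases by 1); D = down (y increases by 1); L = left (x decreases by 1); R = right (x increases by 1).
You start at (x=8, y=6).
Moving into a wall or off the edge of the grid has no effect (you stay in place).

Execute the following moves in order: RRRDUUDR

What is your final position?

Start: (x=8, y=6)
  R (right): (x=8, y=6) -> (x=9, y=6)
  R (right): blocked, stay at (x=9, y=6)
  R (right): blocked, stay at (x=9, y=6)
  D (down): (x=9, y=6) -> (x=9, y=7)
  U (up): (x=9, y=7) -> (x=9, y=6)
  U (up): (x=9, y=6) -> (x=9, y=5)
  D (down): (x=9, y=5) -> (x=9, y=6)
  R (right): blocked, stay at (x=9, y=6)
Final: (x=9, y=6)

Answer: Final position: (x=9, y=6)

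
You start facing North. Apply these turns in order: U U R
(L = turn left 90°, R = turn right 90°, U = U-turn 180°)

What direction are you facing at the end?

Answer: Final heading: East

Derivation:
Start: North
  U (U-turn (180°)) -> South
  U (U-turn (180°)) -> North
  R (right (90° clockwise)) -> East
Final: East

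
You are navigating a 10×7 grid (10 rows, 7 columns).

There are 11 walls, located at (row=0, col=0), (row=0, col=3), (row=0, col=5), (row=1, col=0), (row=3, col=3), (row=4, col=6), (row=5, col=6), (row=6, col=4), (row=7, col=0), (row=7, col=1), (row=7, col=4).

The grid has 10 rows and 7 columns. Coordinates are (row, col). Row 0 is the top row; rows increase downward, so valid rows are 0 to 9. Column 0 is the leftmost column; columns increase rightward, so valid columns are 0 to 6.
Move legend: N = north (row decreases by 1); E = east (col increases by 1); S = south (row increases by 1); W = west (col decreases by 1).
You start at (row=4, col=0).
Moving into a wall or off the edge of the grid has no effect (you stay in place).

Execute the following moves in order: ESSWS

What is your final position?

Start: (row=4, col=0)
  E (east): (row=4, col=0) -> (row=4, col=1)
  S (south): (row=4, col=1) -> (row=5, col=1)
  S (south): (row=5, col=1) -> (row=6, col=1)
  W (west): (row=6, col=1) -> (row=6, col=0)
  S (south): blocked, stay at (row=6, col=0)
Final: (row=6, col=0)

Answer: Final position: (row=6, col=0)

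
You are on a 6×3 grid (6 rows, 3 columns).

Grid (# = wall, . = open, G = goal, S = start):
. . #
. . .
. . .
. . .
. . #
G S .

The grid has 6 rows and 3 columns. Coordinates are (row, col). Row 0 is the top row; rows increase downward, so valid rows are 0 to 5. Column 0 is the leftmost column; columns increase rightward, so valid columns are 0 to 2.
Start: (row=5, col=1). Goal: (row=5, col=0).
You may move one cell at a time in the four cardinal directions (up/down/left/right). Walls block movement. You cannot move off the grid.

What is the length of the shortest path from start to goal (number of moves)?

BFS from (row=5, col=1) until reaching (row=5, col=0):
  Distance 0: (row=5, col=1)
  Distance 1: (row=4, col=1), (row=5, col=0), (row=5, col=2)  <- goal reached here
One shortest path (1 moves): (row=5, col=1) -> (row=5, col=0)

Answer: Shortest path length: 1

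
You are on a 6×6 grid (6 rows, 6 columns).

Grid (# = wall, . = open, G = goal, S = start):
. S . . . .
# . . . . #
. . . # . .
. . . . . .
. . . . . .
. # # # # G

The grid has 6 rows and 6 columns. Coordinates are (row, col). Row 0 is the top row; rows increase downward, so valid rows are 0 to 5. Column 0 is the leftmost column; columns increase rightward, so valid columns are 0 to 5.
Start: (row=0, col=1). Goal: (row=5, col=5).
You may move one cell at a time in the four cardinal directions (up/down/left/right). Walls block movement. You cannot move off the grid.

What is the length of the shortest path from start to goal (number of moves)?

Answer: Shortest path length: 9

Derivation:
BFS from (row=0, col=1) until reaching (row=5, col=5):
  Distance 0: (row=0, col=1)
  Distance 1: (row=0, col=0), (row=0, col=2), (row=1, col=1)
  Distance 2: (row=0, col=3), (row=1, col=2), (row=2, col=1)
  Distance 3: (row=0, col=4), (row=1, col=3), (row=2, col=0), (row=2, col=2), (row=3, col=1)
  Distance 4: (row=0, col=5), (row=1, col=4), (row=3, col=0), (row=3, col=2), (row=4, col=1)
  Distance 5: (row=2, col=4), (row=3, col=3), (row=4, col=0), (row=4, col=2)
  Distance 6: (row=2, col=5), (row=3, col=4), (row=4, col=3), (row=5, col=0)
  Distance 7: (row=3, col=5), (row=4, col=4)
  Distance 8: (row=4, col=5)
  Distance 9: (row=5, col=5)  <- goal reached here
One shortest path (9 moves): (row=0, col=1) -> (row=0, col=2) -> (row=0, col=3) -> (row=0, col=4) -> (row=1, col=4) -> (row=2, col=4) -> (row=2, col=5) -> (row=3, col=5) -> (row=4, col=5) -> (row=5, col=5)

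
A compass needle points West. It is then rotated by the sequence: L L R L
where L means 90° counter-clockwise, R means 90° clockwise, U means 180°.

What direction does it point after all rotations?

Answer: Final heading: East

Derivation:
Start: West
  L (left (90° counter-clockwise)) -> South
  L (left (90° counter-clockwise)) -> East
  R (right (90° clockwise)) -> South
  L (left (90° counter-clockwise)) -> East
Final: East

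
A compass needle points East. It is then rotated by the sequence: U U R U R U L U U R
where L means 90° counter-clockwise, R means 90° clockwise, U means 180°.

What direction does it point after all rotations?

Answer: Final heading: West

Derivation:
Start: East
  U (U-turn (180°)) -> West
  U (U-turn (180°)) -> East
  R (right (90° clockwise)) -> South
  U (U-turn (180°)) -> North
  R (right (90° clockwise)) -> East
  U (U-turn (180°)) -> West
  L (left (90° counter-clockwise)) -> South
  U (U-turn (180°)) -> North
  U (U-turn (180°)) -> South
  R (right (90° clockwise)) -> West
Final: West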